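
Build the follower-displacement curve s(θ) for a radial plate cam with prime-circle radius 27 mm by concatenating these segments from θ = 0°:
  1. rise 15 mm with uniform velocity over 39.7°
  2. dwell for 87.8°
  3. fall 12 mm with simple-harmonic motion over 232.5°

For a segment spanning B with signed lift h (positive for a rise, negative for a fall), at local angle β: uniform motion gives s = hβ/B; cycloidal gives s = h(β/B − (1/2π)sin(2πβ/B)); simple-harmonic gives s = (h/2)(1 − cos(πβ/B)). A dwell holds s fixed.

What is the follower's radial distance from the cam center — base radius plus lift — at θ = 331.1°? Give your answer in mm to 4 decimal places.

seg 1 [0°–39.7°] uniform, h=15: full span → s += 15 → s = 15.0000
seg 2 [39.7°–127.5°] dwell: s stays 15.0000
seg 3 [127.5°–360°] simple-harmonic, h=-12: θ=331.1° here. β=203.6, B=232.5. -12/2·(1 − cos(π·0.8757)) = -11.5483 → s = 3.4517
radial distance = base radius + s = 27 + 3.4517 = 30.4517

30.4517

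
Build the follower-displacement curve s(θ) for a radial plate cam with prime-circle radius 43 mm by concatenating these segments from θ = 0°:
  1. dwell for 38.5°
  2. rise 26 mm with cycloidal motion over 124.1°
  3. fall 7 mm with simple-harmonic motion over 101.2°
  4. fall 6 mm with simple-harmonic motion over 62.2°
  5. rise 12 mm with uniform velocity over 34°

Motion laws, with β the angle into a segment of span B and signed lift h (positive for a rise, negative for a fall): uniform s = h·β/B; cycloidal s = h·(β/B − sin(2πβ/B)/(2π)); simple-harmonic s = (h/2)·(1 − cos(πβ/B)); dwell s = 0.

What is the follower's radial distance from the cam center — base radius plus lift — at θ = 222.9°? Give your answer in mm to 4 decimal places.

seg 1 [0°–38.5°] dwell: s stays 0.0000
seg 2 [38.5°–162.6°] cycloidal, h=26: full span → s += 26 → s = 26.0000
seg 3 [162.6°–263.8°] simple-harmonic, h=-7: θ=222.9° here. β=60.3, B=101.2. -7/2·(1 − cos(π·0.5958)) = -4.5381 → s = 21.4619
radial distance = base radius + s = 43 + 21.4619 = 64.4619

64.4619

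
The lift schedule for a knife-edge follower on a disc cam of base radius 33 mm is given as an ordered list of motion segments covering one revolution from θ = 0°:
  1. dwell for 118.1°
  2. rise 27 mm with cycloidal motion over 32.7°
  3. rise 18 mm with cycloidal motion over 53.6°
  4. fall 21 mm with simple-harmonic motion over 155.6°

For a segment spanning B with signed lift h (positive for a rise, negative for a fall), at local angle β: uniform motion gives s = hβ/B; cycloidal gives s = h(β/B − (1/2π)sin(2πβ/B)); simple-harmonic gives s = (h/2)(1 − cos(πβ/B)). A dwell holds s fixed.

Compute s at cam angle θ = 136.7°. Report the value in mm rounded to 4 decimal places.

seg 1 [0°–118.1°] dwell: s stays 0.0000
seg 2 [118.1°–150.8°] cycloidal, h=27: θ=136.7° here. β=18.6, B=32.7. 27·(0.5688 − sin(2π·0.5688)/(2π)) = 17.1583 → s = 17.1583

17.1583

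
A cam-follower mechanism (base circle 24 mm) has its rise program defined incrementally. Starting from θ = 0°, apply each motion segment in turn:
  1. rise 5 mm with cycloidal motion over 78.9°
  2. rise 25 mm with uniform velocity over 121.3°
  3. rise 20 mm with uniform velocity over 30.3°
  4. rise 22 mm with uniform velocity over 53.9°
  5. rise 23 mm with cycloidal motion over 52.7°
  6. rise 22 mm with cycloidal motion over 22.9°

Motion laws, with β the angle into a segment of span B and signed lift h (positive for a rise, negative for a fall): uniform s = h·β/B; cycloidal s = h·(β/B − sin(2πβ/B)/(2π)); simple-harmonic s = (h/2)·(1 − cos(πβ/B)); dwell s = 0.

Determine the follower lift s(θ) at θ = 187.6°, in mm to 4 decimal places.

seg 1 [0°–78.9°] cycloidal, h=5: full span → s += 5 → s = 5.0000
seg 2 [78.9°–200.2°] uniform, h=25: θ=187.6° here. β=108.7, B=121.3. 25·108.7/121.3 = 22.4031 → s = 27.4031

27.4031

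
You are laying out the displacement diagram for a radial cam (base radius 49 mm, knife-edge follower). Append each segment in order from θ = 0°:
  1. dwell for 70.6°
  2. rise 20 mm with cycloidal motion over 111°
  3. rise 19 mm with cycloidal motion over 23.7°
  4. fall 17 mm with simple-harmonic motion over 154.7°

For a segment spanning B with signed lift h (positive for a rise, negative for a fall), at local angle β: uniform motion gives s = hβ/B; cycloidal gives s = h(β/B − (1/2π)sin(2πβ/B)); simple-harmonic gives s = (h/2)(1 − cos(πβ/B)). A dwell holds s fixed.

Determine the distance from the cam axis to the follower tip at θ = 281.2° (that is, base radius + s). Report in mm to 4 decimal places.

seg 1 [0°–70.6°] dwell: s stays 0.0000
seg 2 [70.6°–181.6°] cycloidal, h=20: full span → s += 20 → s = 20.0000
seg 3 [181.6°–205.3°] cycloidal, h=19: full span → s += 19 → s = 39.0000
seg 4 [205.3°–360°] simple-harmonic, h=-17: θ=281.2° here. β=75.9, B=154.7. -17/2·(1 − cos(π·0.4906)) = -8.2497 → s = 30.7503
radial distance = base radius + s = 49 + 30.7503 = 79.7503

79.7503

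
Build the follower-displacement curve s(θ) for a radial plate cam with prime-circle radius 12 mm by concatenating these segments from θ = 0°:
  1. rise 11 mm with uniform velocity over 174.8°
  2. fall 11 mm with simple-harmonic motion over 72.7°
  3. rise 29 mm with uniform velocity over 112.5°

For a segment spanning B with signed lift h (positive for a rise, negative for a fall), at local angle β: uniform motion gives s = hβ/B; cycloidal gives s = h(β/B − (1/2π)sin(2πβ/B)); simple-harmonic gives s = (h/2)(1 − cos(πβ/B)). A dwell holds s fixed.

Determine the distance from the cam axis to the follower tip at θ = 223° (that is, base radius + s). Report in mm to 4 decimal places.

seg 1 [0°–174.8°] uniform, h=11: full span → s += 11 → s = 11.0000
seg 2 [174.8°–247.5°] simple-harmonic, h=-11: θ=223° here. β=48.2, B=72.7. -11/2·(1 − cos(π·0.6630)) = -8.1949 → s = 2.8051
radial distance = base radius + s = 12 + 2.8051 = 14.8051

14.8051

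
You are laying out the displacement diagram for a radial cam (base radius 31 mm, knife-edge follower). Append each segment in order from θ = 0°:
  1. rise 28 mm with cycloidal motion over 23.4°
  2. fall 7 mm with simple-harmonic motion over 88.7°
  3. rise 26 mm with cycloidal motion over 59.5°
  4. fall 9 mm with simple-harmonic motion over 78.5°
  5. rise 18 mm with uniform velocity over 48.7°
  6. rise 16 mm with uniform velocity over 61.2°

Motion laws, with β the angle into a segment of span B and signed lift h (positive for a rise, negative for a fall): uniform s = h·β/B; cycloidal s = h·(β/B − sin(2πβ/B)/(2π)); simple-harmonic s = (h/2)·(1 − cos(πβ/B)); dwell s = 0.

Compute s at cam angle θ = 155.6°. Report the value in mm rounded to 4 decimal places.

seg 1 [0°–23.4°] cycloidal, h=28: full span → s += 28 → s = 28.0000
seg 2 [23.4°–112.1°] simple-harmonic, h=-7: full span → s += -7 → s = 21.0000
seg 3 [112.1°–171.6°] cycloidal, h=26: θ=155.6° here. β=43.5, B=59.5. 26·(0.7311 − sin(2π·0.7311)/(2π)) = 23.1173 → s = 44.1173

44.1173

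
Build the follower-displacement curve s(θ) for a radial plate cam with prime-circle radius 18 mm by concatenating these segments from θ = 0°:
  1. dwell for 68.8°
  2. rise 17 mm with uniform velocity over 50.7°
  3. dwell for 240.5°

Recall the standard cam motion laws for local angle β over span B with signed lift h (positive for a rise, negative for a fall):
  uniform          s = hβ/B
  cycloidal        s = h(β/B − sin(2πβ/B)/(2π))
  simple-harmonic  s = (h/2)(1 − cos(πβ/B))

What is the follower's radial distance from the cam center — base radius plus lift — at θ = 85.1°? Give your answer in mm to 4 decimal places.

seg 1 [0°–68.8°] dwell: s stays 0.0000
seg 2 [68.8°–119.5°] uniform, h=17: θ=85.1° here. β=16.3, B=50.7. 17·16.3/50.7 = 5.4655 → s = 5.4655
radial distance = base radius + s = 18 + 5.4655 = 23.4655

23.4655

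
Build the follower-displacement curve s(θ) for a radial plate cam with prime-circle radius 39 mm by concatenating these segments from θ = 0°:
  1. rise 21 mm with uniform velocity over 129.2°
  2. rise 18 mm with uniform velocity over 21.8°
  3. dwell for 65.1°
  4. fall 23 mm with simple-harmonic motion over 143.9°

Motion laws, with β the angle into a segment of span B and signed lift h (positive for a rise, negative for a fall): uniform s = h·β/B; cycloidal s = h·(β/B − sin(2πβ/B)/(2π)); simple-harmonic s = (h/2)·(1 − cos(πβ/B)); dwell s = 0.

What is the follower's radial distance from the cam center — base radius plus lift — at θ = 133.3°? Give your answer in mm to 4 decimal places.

seg 1 [0°–129.2°] uniform, h=21: full span → s += 21 → s = 21.0000
seg 2 [129.2°–151°] uniform, h=18: θ=133.3° here. β=4.1, B=21.8. 18·4.1/21.8 = 3.3853 → s = 24.3853
radial distance = base radius + s = 39 + 24.3853 = 63.3853

63.3853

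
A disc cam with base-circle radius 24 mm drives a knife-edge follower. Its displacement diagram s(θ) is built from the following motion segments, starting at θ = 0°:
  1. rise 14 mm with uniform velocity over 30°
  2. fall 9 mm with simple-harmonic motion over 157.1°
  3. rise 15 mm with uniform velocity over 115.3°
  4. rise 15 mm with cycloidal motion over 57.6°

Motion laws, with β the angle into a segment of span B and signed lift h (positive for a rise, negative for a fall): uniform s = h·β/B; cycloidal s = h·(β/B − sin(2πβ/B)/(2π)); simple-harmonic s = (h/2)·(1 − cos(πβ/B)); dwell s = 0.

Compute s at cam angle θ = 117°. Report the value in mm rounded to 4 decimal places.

seg 1 [0°–30°] uniform, h=14: full span → s += 14 → s = 14.0000
seg 2 [30°–187.1°] simple-harmonic, h=-9: θ=117° here. β=87, B=157.1. -9/2·(1 − cos(π·0.5538)) = -5.2568 → s = 8.7432

8.7432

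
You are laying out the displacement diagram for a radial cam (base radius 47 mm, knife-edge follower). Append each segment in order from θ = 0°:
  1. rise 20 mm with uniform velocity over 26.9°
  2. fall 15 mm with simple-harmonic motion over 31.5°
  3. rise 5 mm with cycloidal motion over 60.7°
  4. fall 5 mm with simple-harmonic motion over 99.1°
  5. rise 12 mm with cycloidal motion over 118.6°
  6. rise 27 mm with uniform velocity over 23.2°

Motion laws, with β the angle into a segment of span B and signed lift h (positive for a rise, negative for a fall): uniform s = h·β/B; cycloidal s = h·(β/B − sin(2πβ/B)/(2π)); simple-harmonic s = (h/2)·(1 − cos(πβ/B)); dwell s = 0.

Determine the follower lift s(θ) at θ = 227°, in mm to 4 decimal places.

seg 1 [0°–26.9°] uniform, h=20: full span → s += 20 → s = 20.0000
seg 2 [26.9°–58.4°] simple-harmonic, h=-15: full span → s += -15 → s = 5.0000
seg 3 [58.4°–119.1°] cycloidal, h=5: full span → s += 5 → s = 10.0000
seg 4 [119.1°–218.2°] simple-harmonic, h=-5: full span → s += -5 → s = 5.0000
seg 5 [218.2°–336.8°] cycloidal, h=12: θ=227° here. β=8.8, B=118.6. 12·(0.0742 − sin(2π·0.0742)/(2π)) = 0.0319 → s = 5.0319

5.0319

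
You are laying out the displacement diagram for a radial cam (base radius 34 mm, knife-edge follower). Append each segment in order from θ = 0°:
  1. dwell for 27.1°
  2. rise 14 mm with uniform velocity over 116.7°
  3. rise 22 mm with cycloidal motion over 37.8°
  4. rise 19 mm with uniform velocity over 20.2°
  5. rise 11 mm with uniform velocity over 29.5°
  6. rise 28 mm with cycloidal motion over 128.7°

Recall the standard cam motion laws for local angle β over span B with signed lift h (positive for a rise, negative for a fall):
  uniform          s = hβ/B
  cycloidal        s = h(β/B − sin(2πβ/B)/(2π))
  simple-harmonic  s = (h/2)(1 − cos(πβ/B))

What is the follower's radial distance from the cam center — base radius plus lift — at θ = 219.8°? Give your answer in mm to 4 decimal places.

seg 1 [0°–27.1°] dwell: s stays 0.0000
seg 2 [27.1°–143.8°] uniform, h=14: full span → s += 14 → s = 14.0000
seg 3 [143.8°–181.6°] cycloidal, h=22: full span → s += 22 → s = 36.0000
seg 4 [181.6°–201.8°] uniform, h=19: full span → s += 19 → s = 55.0000
seg 5 [201.8°–231.3°] uniform, h=11: θ=219.8° here. β=18, B=29.5. 11·18/29.5 = 6.7119 → s = 61.7119
radial distance = base radius + s = 34 + 61.7119 = 95.7119

95.7119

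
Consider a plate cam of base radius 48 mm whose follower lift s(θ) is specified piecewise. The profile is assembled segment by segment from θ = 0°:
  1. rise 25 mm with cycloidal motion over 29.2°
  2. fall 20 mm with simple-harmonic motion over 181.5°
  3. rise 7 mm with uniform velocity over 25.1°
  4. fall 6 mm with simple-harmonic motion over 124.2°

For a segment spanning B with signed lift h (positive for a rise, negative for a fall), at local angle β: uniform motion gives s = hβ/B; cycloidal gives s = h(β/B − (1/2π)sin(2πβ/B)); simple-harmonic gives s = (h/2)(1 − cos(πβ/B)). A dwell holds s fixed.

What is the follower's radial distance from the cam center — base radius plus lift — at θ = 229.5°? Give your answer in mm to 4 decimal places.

seg 1 [0°–29.2°] cycloidal, h=25: full span → s += 25 → s = 25.0000
seg 2 [29.2°–210.7°] simple-harmonic, h=-20: full span → s += -20 → s = 5.0000
seg 3 [210.7°–235.8°] uniform, h=7: θ=229.5° here. β=18.8, B=25.1. 7·18.8/25.1 = 5.2430 → s = 10.2430
radial distance = base radius + s = 48 + 10.2430 = 58.2430

58.2430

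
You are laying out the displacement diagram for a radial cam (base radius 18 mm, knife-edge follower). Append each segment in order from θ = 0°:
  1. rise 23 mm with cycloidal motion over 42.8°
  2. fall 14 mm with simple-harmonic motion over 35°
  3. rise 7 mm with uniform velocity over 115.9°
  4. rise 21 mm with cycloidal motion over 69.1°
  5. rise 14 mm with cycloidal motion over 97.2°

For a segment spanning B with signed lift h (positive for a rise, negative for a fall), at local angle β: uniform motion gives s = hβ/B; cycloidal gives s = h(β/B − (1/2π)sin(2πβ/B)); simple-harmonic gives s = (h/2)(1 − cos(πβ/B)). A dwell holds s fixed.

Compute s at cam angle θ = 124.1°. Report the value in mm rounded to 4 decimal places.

seg 1 [0°–42.8°] cycloidal, h=23: full span → s += 23 → s = 23.0000
seg 2 [42.8°–77.8°] simple-harmonic, h=-14: full span → s += -14 → s = 9.0000
seg 3 [77.8°–193.7°] uniform, h=7: θ=124.1° here. β=46.3, B=115.9. 7·46.3/115.9 = 2.7964 → s = 11.7964

11.7964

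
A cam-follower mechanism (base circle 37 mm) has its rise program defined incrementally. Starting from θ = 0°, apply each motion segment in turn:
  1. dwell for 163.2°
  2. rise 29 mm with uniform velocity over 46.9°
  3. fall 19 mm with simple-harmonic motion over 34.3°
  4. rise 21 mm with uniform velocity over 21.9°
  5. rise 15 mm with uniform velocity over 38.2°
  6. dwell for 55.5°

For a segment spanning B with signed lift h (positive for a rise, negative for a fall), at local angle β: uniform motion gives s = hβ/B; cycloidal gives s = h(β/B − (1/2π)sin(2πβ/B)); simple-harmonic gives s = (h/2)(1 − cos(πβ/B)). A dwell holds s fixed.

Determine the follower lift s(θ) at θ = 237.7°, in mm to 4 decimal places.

seg 1 [0°–163.2°] dwell: s stays 0.0000
seg 2 [163.2°–210.1°] uniform, h=29: full span → s += 29 → s = 29.0000
seg 3 [210.1°–244.4°] simple-harmonic, h=-19: θ=237.7° here. β=27.6, B=34.3. -19/2·(1 − cos(π·0.8047)) = -17.2667 → s = 11.7333

11.7333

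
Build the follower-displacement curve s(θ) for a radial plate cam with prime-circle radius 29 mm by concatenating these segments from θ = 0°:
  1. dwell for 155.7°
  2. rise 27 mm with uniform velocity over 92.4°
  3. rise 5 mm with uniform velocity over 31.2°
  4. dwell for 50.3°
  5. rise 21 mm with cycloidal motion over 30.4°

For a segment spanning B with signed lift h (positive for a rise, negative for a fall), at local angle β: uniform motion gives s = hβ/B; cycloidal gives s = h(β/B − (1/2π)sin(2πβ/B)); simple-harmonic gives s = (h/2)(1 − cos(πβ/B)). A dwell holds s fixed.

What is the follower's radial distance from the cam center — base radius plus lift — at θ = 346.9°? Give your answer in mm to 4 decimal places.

seg 1 [0°–155.7°] dwell: s stays 0.0000
seg 2 [155.7°–248.1°] uniform, h=27: full span → s += 27 → s = 27.0000
seg 3 [248.1°–279.3°] uniform, h=5: full span → s += 5 → s = 32.0000
seg 4 [279.3°–329.6°] dwell: s stays 32.0000
seg 5 [329.6°–360°] cycloidal, h=21: θ=346.9° here. β=17.3, B=30.4. 21·(0.5691 − sin(2π·0.5691)/(2π)) = 13.3562 → s = 45.3562
radial distance = base radius + s = 29 + 45.3562 = 74.3562

74.3562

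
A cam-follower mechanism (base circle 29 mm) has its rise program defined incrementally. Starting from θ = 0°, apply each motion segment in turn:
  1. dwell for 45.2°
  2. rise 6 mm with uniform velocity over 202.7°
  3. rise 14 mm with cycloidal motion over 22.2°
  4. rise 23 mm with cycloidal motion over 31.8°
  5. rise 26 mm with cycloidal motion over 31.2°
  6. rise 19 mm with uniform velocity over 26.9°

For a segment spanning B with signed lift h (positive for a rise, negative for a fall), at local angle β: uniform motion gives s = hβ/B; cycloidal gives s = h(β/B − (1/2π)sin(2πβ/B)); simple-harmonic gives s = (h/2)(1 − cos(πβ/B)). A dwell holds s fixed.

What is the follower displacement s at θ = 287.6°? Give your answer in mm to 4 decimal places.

seg 1 [0°–45.2°] dwell: s stays 0.0000
seg 2 [45.2°–247.9°] uniform, h=6: full span → s += 6 → s = 6.0000
seg 3 [247.9°–270.1°] cycloidal, h=14: full span → s += 14 → s = 20.0000
seg 4 [270.1°–301.9°] cycloidal, h=23: θ=287.6° here. β=17.5, B=31.8. 23·(0.5503 − sin(2π·0.5503)/(2π)) = 13.7953 → s = 33.7953

33.7953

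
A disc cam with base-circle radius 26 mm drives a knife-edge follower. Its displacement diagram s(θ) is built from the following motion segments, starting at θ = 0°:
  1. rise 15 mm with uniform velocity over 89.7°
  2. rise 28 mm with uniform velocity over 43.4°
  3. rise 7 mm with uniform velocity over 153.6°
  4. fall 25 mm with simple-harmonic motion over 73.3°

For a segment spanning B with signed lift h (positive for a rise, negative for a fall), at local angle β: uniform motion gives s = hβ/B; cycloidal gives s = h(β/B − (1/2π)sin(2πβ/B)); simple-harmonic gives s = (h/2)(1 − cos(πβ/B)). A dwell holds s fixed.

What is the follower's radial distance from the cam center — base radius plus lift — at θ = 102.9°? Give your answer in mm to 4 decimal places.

seg 1 [0°–89.7°] uniform, h=15: full span → s += 15 → s = 15.0000
seg 2 [89.7°–133.1°] uniform, h=28: θ=102.9° here. β=13.2, B=43.4. 28·13.2/43.4 = 8.5161 → s = 23.5161
radial distance = base radius + s = 26 + 23.5161 = 49.5161

49.5161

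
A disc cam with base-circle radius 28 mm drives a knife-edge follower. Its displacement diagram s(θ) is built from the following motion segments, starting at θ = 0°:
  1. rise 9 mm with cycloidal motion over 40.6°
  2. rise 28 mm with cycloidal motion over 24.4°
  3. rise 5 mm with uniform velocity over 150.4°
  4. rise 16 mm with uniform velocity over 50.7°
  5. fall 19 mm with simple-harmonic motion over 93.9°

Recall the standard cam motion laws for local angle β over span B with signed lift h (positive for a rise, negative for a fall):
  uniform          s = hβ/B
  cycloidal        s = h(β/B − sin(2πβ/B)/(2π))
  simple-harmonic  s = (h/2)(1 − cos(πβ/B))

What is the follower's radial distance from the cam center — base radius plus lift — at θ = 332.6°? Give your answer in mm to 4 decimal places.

seg 1 [0°–40.6°] cycloidal, h=9: full span → s += 9 → s = 9.0000
seg 2 [40.6°–65°] cycloidal, h=28: full span → s += 28 → s = 37.0000
seg 3 [65°–215.4°] uniform, h=5: full span → s += 5 → s = 42.0000
seg 4 [215.4°–266.1°] uniform, h=16: full span → s += 16 → s = 58.0000
seg 5 [266.1°–360°] simple-harmonic, h=-19: θ=332.6° here. β=66.5, B=93.9. -19/2·(1 − cos(π·0.7082)) = -15.2801 → s = 42.7199
radial distance = base radius + s = 28 + 42.7199 = 70.7199

70.7199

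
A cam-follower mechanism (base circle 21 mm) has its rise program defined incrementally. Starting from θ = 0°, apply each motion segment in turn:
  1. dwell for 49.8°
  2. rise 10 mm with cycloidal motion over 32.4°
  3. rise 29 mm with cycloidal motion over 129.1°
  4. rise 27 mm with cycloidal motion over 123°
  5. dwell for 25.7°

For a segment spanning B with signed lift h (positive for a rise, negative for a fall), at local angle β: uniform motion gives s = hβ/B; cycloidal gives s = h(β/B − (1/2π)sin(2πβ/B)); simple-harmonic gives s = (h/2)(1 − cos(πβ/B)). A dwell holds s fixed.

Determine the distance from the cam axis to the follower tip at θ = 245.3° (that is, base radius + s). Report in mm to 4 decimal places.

seg 1 [0°–49.8°] dwell: s stays 0.0000
seg 2 [49.8°–82.2°] cycloidal, h=10: full span → s += 10 → s = 10.0000
seg 3 [82.2°–211.3°] cycloidal, h=29: full span → s += 29 → s = 39.0000
seg 4 [211.3°–334.3°] cycloidal, h=27: θ=245.3° here. β=34, B=123. 27·(0.2764 − sin(2π·0.2764)/(2π)) = 3.2253 → s = 42.2253
radial distance = base radius + s = 21 + 42.2253 = 63.2253

63.2253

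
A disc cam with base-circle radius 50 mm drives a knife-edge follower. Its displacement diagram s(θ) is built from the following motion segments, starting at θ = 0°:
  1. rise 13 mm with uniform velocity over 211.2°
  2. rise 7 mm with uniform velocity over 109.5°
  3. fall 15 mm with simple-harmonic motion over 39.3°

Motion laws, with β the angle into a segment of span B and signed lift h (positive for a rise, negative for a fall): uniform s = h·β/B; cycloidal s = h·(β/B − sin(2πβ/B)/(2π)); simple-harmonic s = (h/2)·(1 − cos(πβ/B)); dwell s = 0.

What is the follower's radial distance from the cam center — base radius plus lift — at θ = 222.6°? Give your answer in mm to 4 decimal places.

seg 1 [0°–211.2°] uniform, h=13: full span → s += 13 → s = 13.0000
seg 2 [211.2°–320.7°] uniform, h=7: θ=222.6° here. β=11.4, B=109.5. 7·11.4/109.5 = 0.7288 → s = 13.7288
radial distance = base radius + s = 50 + 13.7288 = 63.7288

63.7288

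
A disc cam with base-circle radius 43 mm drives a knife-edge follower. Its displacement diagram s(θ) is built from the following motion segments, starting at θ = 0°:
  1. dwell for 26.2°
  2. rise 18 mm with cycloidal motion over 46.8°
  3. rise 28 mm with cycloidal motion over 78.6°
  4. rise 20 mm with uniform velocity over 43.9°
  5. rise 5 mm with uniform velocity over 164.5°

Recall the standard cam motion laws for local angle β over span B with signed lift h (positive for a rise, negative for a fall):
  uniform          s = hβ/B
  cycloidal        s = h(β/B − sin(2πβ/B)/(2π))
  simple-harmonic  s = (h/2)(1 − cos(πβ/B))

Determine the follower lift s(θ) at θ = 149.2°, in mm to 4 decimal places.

seg 1 [0°–26.2°] dwell: s stays 0.0000
seg 2 [26.2°–73°] cycloidal, h=18: full span → s += 18 → s = 18.0000
seg 3 [73°–151.6°] cycloidal, h=28: θ=149.2° here. β=76.2, B=78.6. 28·(0.9695 − sin(2π·0.9695)/(2π)) = 27.9948 → s = 45.9948

45.9948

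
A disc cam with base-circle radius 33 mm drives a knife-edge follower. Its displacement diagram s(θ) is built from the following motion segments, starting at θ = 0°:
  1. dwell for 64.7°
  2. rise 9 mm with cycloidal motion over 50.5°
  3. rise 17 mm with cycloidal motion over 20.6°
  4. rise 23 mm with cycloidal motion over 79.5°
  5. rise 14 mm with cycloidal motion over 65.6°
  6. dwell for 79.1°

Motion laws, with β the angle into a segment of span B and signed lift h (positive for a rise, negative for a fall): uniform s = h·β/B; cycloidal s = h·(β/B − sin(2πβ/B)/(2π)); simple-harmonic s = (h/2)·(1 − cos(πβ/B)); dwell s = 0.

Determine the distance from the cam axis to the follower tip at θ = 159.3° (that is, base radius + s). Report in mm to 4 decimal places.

seg 1 [0°–64.7°] dwell: s stays 0.0000
seg 2 [64.7°–115.2°] cycloidal, h=9: full span → s += 9 → s = 9.0000
seg 3 [115.2°–135.8°] cycloidal, h=17: full span → s += 17 → s = 26.0000
seg 4 [135.8°–215.3°] cycloidal, h=23: θ=159.3° here. β=23.5, B=79.5. 23·(0.2956 − sin(2π·0.2956)/(2π)) = 3.2874 → s = 29.2874
radial distance = base radius + s = 33 + 29.2874 = 62.2874

62.2874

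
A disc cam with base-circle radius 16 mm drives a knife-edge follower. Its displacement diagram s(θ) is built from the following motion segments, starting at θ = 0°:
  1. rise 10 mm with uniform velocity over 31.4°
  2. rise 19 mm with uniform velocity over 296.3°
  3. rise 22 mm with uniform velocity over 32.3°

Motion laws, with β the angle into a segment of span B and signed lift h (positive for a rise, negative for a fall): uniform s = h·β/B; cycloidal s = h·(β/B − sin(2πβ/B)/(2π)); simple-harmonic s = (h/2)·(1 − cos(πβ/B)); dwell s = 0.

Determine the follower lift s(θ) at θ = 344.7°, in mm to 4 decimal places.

seg 1 [0°–31.4°] uniform, h=10: full span → s += 10 → s = 10.0000
seg 2 [31.4°–327.7°] uniform, h=19: full span → s += 19 → s = 29.0000
seg 3 [327.7°–360°] uniform, h=22: θ=344.7° here. β=17, B=32.3. 22·17/32.3 = 11.5789 → s = 40.5789

40.5789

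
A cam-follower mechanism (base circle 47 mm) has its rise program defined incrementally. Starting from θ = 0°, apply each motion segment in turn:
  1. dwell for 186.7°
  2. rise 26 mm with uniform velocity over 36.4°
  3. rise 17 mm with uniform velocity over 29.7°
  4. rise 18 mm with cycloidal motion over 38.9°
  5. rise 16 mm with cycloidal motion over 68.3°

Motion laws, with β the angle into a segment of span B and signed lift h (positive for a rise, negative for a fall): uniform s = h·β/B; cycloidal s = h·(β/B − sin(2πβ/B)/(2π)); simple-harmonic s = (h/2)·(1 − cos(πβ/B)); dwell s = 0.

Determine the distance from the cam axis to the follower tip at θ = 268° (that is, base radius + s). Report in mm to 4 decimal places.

seg 1 [0°–186.7°] dwell: s stays 0.0000
seg 2 [186.7°–223.1°] uniform, h=26: full span → s += 26 → s = 26.0000
seg 3 [223.1°–252.8°] uniform, h=17: full span → s += 17 → s = 43.0000
seg 4 [252.8°–291.7°] cycloidal, h=18: θ=268° here. β=15.2, B=38.9. 18·(0.3907 − sin(2π·0.3907)/(2π)) = 5.2177 → s = 48.2177
radial distance = base radius + s = 47 + 48.2177 = 95.2177

95.2177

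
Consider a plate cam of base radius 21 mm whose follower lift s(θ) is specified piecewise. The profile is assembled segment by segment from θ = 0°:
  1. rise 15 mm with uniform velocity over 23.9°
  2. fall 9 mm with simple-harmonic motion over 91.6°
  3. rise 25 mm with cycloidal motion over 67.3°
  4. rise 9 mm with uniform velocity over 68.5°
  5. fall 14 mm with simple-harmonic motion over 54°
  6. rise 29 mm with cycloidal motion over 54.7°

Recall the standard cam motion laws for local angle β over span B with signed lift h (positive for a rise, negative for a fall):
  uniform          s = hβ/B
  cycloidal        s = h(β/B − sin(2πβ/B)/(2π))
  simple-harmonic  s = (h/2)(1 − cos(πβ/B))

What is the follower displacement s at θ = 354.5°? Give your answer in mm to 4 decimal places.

seg 1 [0°–23.9°] uniform, h=15: full span → s += 15 → s = 15.0000
seg 2 [23.9°–115.5°] simple-harmonic, h=-9: full span → s += -9 → s = 6.0000
seg 3 [115.5°–182.8°] cycloidal, h=25: full span → s += 25 → s = 31.0000
seg 4 [182.8°–251.3°] uniform, h=9: full span → s += 9 → s = 40.0000
seg 5 [251.3°–305.3°] simple-harmonic, h=-14: full span → s += -14 → s = 26.0000
seg 6 [305.3°–360°] cycloidal, h=29: θ=354.5° here. β=49.2, B=54.7. 29·(0.8995 − sin(2π·0.8995)/(2π)) = 28.8099 → s = 54.8099

54.8099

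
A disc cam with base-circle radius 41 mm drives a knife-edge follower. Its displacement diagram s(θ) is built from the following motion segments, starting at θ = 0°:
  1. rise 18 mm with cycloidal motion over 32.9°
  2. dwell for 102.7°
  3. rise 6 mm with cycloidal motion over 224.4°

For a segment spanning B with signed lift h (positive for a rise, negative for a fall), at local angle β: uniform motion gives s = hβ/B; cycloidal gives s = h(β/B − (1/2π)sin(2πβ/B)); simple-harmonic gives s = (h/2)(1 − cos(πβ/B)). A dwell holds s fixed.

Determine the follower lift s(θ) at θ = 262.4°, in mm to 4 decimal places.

seg 1 [0°–32.9°] cycloidal, h=18: full span → s += 18 → s = 18.0000
seg 2 [32.9°–135.6°] dwell: s stays 18.0000
seg 3 [135.6°–360°] cycloidal, h=6: θ=262.4° here. β=126.8, B=224.4. 6·(0.5651 − sin(2π·0.5651)/(2π)) = 3.7700 → s = 21.7700

21.7700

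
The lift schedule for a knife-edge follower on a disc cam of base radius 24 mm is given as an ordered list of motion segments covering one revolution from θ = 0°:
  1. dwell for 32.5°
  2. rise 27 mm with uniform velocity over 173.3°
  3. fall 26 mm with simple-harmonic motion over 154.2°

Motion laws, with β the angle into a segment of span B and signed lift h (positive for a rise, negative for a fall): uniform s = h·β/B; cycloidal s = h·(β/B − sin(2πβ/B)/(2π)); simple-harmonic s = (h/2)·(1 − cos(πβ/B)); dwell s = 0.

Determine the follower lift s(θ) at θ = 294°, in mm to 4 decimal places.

seg 1 [0°–32.5°] dwell: s stays 0.0000
seg 2 [32.5°–205.8°] uniform, h=27: full span → s += 27 → s = 27.0000
seg 3 [205.8°–360°] simple-harmonic, h=-26: θ=294° here. β=88.2, B=154.2. -26/2·(1 − cos(π·0.5720)) = -15.9149 → s = 11.0851

11.0851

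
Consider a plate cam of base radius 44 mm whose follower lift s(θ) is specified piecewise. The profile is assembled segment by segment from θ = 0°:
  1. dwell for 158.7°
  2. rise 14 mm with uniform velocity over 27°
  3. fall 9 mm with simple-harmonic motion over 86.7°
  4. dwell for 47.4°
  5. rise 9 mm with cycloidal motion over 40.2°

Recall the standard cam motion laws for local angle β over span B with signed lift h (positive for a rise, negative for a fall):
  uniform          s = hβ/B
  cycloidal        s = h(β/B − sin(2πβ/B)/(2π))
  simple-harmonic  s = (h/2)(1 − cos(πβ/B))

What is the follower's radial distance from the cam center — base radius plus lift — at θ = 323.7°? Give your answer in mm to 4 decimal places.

seg 1 [0°–158.7°] dwell: s stays 0.0000
seg 2 [158.7°–185.7°] uniform, h=14: full span → s += 14 → s = 14.0000
seg 3 [185.7°–272.4°] simple-harmonic, h=-9: full span → s += -9 → s = 5.0000
seg 4 [272.4°–319.8°] dwell: s stays 5.0000
seg 5 [319.8°–360°] cycloidal, h=9: θ=323.7° here. β=3.9, B=40.2. 9·(0.0970 − sin(2π·0.0970)/(2π)) = 0.0531 → s = 5.0531
radial distance = base radius + s = 44 + 5.0531 = 49.0531

49.0531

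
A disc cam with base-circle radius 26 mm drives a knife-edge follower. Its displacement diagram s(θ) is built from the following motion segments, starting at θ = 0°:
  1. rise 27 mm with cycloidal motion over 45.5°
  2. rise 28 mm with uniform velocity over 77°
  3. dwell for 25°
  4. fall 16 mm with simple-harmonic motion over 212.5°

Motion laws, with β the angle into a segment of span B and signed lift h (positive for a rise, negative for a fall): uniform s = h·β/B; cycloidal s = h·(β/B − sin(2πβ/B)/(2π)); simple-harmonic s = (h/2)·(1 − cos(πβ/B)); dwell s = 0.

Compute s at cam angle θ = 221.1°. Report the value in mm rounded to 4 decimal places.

seg 1 [0°–45.5°] cycloidal, h=27: full span → s += 27 → s = 27.0000
seg 2 [45.5°–122.5°] uniform, h=28: full span → s += 28 → s = 55.0000
seg 3 [122.5°–147.5°] dwell: s stays 55.0000
seg 4 [147.5°–360°] simple-harmonic, h=-16: θ=221.1° here. β=73.6, B=212.5. -16/2·(1 − cos(π·0.3464)) = -4.2866 → s = 50.7134

50.7134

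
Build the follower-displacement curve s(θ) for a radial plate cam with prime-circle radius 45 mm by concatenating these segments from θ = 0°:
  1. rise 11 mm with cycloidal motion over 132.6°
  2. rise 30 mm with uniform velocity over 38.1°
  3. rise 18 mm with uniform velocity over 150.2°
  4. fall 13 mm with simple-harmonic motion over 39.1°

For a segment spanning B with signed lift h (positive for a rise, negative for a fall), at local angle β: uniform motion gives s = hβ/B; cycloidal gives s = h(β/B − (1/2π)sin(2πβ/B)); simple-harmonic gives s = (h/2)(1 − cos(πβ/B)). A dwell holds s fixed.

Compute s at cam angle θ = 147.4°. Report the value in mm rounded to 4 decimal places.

seg 1 [0°–132.6°] cycloidal, h=11: full span → s += 11 → s = 11.0000
seg 2 [132.6°–170.7°] uniform, h=30: θ=147.4° here. β=14.8, B=38.1. 30·14.8/38.1 = 11.6535 → s = 22.6535

22.6535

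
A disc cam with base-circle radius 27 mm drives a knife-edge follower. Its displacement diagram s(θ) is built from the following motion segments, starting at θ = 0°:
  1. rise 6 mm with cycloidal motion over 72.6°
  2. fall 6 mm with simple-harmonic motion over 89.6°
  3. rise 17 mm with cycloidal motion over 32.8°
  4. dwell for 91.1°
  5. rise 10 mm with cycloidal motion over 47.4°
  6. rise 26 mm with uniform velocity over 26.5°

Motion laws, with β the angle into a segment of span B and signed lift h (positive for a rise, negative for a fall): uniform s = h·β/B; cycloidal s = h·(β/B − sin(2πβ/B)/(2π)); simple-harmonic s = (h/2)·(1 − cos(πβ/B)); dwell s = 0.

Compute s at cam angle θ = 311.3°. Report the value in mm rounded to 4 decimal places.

seg 1 [0°–72.6°] cycloidal, h=6: full span → s += 6 → s = 6.0000
seg 2 [72.6°–162.2°] simple-harmonic, h=-6: full span → s += -6 → s = 0.0000
seg 3 [162.2°–195°] cycloidal, h=17: full span → s += 17 → s = 17.0000
seg 4 [195°–286.1°] dwell: s stays 17.0000
seg 5 [286.1°–333.5°] cycloidal, h=10: θ=311.3° here. β=25.2, B=47.4. 10·(0.5316 − sin(2π·0.5316)/(2π)) = 5.6308 → s = 22.6308

22.6308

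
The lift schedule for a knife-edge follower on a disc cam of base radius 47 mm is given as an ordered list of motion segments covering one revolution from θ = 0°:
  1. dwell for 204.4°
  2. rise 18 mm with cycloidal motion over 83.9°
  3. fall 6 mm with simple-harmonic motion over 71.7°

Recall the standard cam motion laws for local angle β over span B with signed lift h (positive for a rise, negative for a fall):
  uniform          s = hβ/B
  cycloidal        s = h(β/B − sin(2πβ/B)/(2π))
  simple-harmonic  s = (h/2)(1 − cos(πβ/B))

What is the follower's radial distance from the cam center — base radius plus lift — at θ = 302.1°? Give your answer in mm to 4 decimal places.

seg 1 [0°–204.4°] dwell: s stays 0.0000
seg 2 [204.4°–288.3°] cycloidal, h=18: full span → s += 18 → s = 18.0000
seg 3 [288.3°–360°] simple-harmonic, h=-6: θ=302.1° here. β=13.8, B=71.7. -6/2·(1 − cos(π·0.1925)) = -0.5319 → s = 17.4681
radial distance = base radius + s = 47 + 17.4681 = 64.4681

64.4681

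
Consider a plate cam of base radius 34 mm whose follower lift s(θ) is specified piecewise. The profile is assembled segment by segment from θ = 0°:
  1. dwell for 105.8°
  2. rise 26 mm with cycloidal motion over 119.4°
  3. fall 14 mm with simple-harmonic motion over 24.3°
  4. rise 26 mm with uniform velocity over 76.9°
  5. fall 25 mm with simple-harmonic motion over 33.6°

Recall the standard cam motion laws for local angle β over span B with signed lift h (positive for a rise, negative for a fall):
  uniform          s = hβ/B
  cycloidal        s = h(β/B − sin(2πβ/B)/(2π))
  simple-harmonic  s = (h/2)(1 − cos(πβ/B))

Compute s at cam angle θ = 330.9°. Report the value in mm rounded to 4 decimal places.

seg 1 [0°–105.8°] dwell: s stays 0.0000
seg 2 [105.8°–225.2°] cycloidal, h=26: full span → s += 26 → s = 26.0000
seg 3 [225.2°–249.5°] simple-harmonic, h=-14: full span → s += -14 → s = 12.0000
seg 4 [249.5°–326.4°] uniform, h=26: full span → s += 26 → s = 38.0000
seg 5 [326.4°–360°] simple-harmonic, h=-25: θ=330.9° here. β=4.5, B=33.6. -25/2·(1 − cos(π·0.1339)) = -1.0902 → s = 36.9098

36.9098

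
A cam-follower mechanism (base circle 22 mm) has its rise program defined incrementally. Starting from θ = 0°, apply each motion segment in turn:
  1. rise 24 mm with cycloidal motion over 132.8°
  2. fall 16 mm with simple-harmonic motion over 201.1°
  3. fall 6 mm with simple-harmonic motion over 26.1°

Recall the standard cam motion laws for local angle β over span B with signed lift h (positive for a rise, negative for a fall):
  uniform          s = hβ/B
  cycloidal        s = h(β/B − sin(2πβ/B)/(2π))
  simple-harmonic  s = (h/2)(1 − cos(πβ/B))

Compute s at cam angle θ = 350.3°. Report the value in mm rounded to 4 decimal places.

seg 1 [0°–132.8°] cycloidal, h=24: full span → s += 24 → s = 24.0000
seg 2 [132.8°–333.9°] simple-harmonic, h=-16: full span → s += -16 → s = 8.0000
seg 3 [333.9°–360°] simple-harmonic, h=-6: θ=350.3° here. β=16.4, B=26.1. -6/2·(1 − cos(π·0.6284)) = -4.1772 → s = 3.8228

3.8228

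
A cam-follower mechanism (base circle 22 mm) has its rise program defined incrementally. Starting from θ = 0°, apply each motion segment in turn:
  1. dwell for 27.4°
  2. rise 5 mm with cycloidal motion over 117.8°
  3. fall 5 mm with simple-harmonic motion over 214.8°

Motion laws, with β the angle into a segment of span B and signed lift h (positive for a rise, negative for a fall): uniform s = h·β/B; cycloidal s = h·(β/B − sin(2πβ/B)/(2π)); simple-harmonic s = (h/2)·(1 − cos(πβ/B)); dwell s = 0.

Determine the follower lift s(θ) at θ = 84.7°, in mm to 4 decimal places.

seg 1 [0°–27.4°] dwell: s stays 0.0000
seg 2 [27.4°–145.2°] cycloidal, h=5: θ=84.7° here. β=57.3, B=117.8. 5·(0.4864 − sin(2π·0.4864)/(2π)) = 2.3643 → s = 2.3643

2.3643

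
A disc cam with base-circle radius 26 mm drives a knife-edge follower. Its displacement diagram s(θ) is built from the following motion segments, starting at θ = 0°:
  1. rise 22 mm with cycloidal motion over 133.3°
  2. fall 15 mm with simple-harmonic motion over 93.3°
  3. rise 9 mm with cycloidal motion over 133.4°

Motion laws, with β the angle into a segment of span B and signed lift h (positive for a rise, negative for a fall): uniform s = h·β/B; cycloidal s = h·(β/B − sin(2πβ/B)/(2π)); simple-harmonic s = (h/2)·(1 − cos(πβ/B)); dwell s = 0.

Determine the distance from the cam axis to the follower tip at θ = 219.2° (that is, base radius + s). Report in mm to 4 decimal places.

seg 1 [0°–133.3°] cycloidal, h=22: full span → s += 22 → s = 22.0000
seg 2 [133.3°–226.6°] simple-harmonic, h=-15: θ=219.2° here. β=85.9, B=93.3. -15/2·(1 − cos(π·0.9207)) = -14.7684 → s = 7.2316
radial distance = base radius + s = 26 + 7.2316 = 33.2316

33.2316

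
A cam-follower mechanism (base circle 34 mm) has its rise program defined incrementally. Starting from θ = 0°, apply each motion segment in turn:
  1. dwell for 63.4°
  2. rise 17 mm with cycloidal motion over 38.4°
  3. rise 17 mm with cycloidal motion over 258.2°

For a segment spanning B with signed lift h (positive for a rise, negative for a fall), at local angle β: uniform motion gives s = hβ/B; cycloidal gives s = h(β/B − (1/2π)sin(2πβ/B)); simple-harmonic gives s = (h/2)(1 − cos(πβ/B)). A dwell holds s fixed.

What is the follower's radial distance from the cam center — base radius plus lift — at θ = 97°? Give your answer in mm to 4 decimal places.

seg 1 [0°–63.4°] dwell: s stays 0.0000
seg 2 [63.4°–101.8°] cycloidal, h=17: θ=97° here. β=33.6, B=38.4. 17·(0.8750 − sin(2π·0.8750)/(2π)) = 16.7882 → s = 16.7882
radial distance = base radius + s = 34 + 16.7882 = 50.7882

50.7882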